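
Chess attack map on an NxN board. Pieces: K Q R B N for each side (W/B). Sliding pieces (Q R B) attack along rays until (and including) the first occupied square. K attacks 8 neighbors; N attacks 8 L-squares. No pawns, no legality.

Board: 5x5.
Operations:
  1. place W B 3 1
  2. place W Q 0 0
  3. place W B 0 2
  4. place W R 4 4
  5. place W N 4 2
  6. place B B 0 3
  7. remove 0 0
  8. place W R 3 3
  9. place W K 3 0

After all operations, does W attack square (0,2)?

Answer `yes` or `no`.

Answer: no

Derivation:
Op 1: place WB@(3,1)
Op 2: place WQ@(0,0)
Op 3: place WB@(0,2)
Op 4: place WR@(4,4)
Op 5: place WN@(4,2)
Op 6: place BB@(0,3)
Op 7: remove (0,0)
Op 8: place WR@(3,3)
Op 9: place WK@(3,0)
Per-piece attacks for W:
  WB@(0,2): attacks (1,3) (2,4) (1,1) (2,0)
  WK@(3,0): attacks (3,1) (4,0) (2,0) (4,1) (2,1)
  WB@(3,1): attacks (4,2) (4,0) (2,2) (1,3) (0,4) (2,0) [ray(1,1) blocked at (4,2)]
  WR@(3,3): attacks (3,4) (3,2) (3,1) (4,3) (2,3) (1,3) (0,3) [ray(0,-1) blocked at (3,1); ray(-1,0) blocked at (0,3)]
  WN@(4,2): attacks (3,4) (2,3) (3,0) (2,1)
  WR@(4,4): attacks (4,3) (4,2) (3,4) (2,4) (1,4) (0,4) [ray(0,-1) blocked at (4,2)]
W attacks (0,2): no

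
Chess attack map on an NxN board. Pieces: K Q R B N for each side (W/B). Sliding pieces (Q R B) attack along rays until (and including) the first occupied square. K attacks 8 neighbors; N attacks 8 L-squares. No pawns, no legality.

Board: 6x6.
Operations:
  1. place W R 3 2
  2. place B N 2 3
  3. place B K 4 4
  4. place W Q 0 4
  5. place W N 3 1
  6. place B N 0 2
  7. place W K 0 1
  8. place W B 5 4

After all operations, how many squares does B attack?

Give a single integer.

Answer: 19

Derivation:
Op 1: place WR@(3,2)
Op 2: place BN@(2,3)
Op 3: place BK@(4,4)
Op 4: place WQ@(0,4)
Op 5: place WN@(3,1)
Op 6: place BN@(0,2)
Op 7: place WK@(0,1)
Op 8: place WB@(5,4)
Per-piece attacks for B:
  BN@(0,2): attacks (1,4) (2,3) (1,0) (2,1)
  BN@(2,3): attacks (3,5) (4,4) (1,5) (0,4) (3,1) (4,2) (1,1) (0,2)
  BK@(4,4): attacks (4,5) (4,3) (5,4) (3,4) (5,5) (5,3) (3,5) (3,3)
Union (19 distinct): (0,2) (0,4) (1,0) (1,1) (1,4) (1,5) (2,1) (2,3) (3,1) (3,3) (3,4) (3,5) (4,2) (4,3) (4,4) (4,5) (5,3) (5,4) (5,5)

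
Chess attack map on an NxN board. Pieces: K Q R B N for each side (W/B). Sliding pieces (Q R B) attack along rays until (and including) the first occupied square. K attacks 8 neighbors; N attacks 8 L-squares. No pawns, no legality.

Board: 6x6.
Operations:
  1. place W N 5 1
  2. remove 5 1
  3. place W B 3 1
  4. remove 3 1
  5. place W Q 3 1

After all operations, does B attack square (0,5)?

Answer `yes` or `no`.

Op 1: place WN@(5,1)
Op 2: remove (5,1)
Op 3: place WB@(3,1)
Op 4: remove (3,1)
Op 5: place WQ@(3,1)
Per-piece attacks for B:
B attacks (0,5): no

Answer: no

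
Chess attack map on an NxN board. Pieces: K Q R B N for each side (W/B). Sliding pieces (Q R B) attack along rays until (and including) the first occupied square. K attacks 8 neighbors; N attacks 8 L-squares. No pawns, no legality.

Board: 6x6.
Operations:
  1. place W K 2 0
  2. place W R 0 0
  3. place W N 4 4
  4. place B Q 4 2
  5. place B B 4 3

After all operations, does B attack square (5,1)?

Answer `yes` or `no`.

Answer: yes

Derivation:
Op 1: place WK@(2,0)
Op 2: place WR@(0,0)
Op 3: place WN@(4,4)
Op 4: place BQ@(4,2)
Op 5: place BB@(4,3)
Per-piece attacks for B:
  BQ@(4,2): attacks (4,3) (4,1) (4,0) (5,2) (3,2) (2,2) (1,2) (0,2) (5,3) (5,1) (3,3) (2,4) (1,5) (3,1) (2,0) [ray(0,1) blocked at (4,3); ray(-1,-1) blocked at (2,0)]
  BB@(4,3): attacks (5,4) (5,2) (3,4) (2,5) (3,2) (2,1) (1,0)
B attacks (5,1): yes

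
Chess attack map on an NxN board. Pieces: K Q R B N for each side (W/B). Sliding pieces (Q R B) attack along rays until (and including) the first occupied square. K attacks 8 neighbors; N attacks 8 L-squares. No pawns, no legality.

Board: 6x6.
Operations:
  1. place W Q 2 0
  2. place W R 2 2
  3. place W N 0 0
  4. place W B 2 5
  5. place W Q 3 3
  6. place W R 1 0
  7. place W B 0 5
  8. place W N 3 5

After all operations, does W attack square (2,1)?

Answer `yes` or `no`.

Answer: yes

Derivation:
Op 1: place WQ@(2,0)
Op 2: place WR@(2,2)
Op 3: place WN@(0,0)
Op 4: place WB@(2,5)
Op 5: place WQ@(3,3)
Op 6: place WR@(1,0)
Op 7: place WB@(0,5)
Op 8: place WN@(3,5)
Per-piece attacks for W:
  WN@(0,0): attacks (1,2) (2,1)
  WB@(0,5): attacks (1,4) (2,3) (3,2) (4,1) (5,0)
  WR@(1,0): attacks (1,1) (1,2) (1,3) (1,4) (1,5) (2,0) (0,0) [ray(1,0) blocked at (2,0); ray(-1,0) blocked at (0,0)]
  WQ@(2,0): attacks (2,1) (2,2) (3,0) (4,0) (5,0) (1,0) (3,1) (4,2) (5,3) (1,1) (0,2) [ray(0,1) blocked at (2,2); ray(-1,0) blocked at (1,0)]
  WR@(2,2): attacks (2,3) (2,4) (2,5) (2,1) (2,0) (3,2) (4,2) (5,2) (1,2) (0,2) [ray(0,1) blocked at (2,5); ray(0,-1) blocked at (2,0)]
  WB@(2,5): attacks (3,4) (4,3) (5,2) (1,4) (0,3)
  WQ@(3,3): attacks (3,4) (3,5) (3,2) (3,1) (3,0) (4,3) (5,3) (2,3) (1,3) (0,3) (4,4) (5,5) (4,2) (5,1) (2,4) (1,5) (2,2) [ray(0,1) blocked at (3,5); ray(-1,-1) blocked at (2,2)]
  WN@(3,5): attacks (4,3) (5,4) (2,3) (1,4)
W attacks (2,1): yes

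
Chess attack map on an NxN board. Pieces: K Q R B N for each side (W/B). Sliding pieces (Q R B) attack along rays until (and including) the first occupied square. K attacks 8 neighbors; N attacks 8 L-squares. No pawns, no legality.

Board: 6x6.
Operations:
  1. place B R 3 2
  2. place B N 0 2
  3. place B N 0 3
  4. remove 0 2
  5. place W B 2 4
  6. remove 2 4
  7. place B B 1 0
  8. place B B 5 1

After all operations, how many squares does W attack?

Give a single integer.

Op 1: place BR@(3,2)
Op 2: place BN@(0,2)
Op 3: place BN@(0,3)
Op 4: remove (0,2)
Op 5: place WB@(2,4)
Op 6: remove (2,4)
Op 7: place BB@(1,0)
Op 8: place BB@(5,1)
Per-piece attacks for W:
Union (0 distinct): (none)

Answer: 0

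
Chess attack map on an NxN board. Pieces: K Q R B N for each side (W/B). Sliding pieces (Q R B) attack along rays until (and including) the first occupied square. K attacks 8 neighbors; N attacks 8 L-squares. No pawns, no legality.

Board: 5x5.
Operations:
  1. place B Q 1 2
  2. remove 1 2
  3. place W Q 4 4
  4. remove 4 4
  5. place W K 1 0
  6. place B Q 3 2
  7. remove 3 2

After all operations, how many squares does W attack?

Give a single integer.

Answer: 5

Derivation:
Op 1: place BQ@(1,2)
Op 2: remove (1,2)
Op 3: place WQ@(4,4)
Op 4: remove (4,4)
Op 5: place WK@(1,0)
Op 6: place BQ@(3,2)
Op 7: remove (3,2)
Per-piece attacks for W:
  WK@(1,0): attacks (1,1) (2,0) (0,0) (2,1) (0,1)
Union (5 distinct): (0,0) (0,1) (1,1) (2,0) (2,1)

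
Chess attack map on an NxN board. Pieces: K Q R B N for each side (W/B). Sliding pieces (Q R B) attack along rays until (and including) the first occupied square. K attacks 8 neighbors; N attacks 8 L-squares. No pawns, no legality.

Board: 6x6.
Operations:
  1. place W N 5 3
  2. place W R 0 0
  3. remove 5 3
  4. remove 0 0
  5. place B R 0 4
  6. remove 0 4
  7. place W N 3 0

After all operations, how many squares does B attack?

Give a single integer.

Op 1: place WN@(5,3)
Op 2: place WR@(0,0)
Op 3: remove (5,3)
Op 4: remove (0,0)
Op 5: place BR@(0,4)
Op 6: remove (0,4)
Op 7: place WN@(3,0)
Per-piece attacks for B:
Union (0 distinct): (none)

Answer: 0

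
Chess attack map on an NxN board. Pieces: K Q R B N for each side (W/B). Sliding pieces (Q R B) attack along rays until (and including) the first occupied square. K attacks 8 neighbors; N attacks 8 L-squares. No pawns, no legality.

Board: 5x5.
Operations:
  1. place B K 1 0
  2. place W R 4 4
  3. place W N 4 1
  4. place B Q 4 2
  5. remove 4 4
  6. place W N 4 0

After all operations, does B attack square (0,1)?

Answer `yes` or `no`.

Op 1: place BK@(1,0)
Op 2: place WR@(4,4)
Op 3: place WN@(4,1)
Op 4: place BQ@(4,2)
Op 5: remove (4,4)
Op 6: place WN@(4,0)
Per-piece attacks for B:
  BK@(1,0): attacks (1,1) (2,0) (0,0) (2,1) (0,1)
  BQ@(4,2): attacks (4,3) (4,4) (4,1) (3,2) (2,2) (1,2) (0,2) (3,3) (2,4) (3,1) (2,0) [ray(0,-1) blocked at (4,1)]
B attacks (0,1): yes

Answer: yes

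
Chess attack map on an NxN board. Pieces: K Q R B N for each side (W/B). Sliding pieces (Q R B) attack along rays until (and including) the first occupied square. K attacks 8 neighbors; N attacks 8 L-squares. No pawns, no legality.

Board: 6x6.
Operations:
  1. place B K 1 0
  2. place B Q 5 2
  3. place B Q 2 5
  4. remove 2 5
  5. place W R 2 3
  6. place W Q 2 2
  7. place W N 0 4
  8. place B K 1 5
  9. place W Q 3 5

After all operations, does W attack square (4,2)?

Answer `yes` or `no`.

Answer: yes

Derivation:
Op 1: place BK@(1,0)
Op 2: place BQ@(5,2)
Op 3: place BQ@(2,5)
Op 4: remove (2,5)
Op 5: place WR@(2,3)
Op 6: place WQ@(2,2)
Op 7: place WN@(0,4)
Op 8: place BK@(1,5)
Op 9: place WQ@(3,5)
Per-piece attacks for W:
  WN@(0,4): attacks (2,5) (1,2) (2,3)
  WQ@(2,2): attacks (2,3) (2,1) (2,0) (3,2) (4,2) (5,2) (1,2) (0,2) (3,3) (4,4) (5,5) (3,1) (4,0) (1,3) (0,4) (1,1) (0,0) [ray(0,1) blocked at (2,3); ray(1,0) blocked at (5,2); ray(-1,1) blocked at (0,4)]
  WR@(2,3): attacks (2,4) (2,5) (2,2) (3,3) (4,3) (5,3) (1,3) (0,3) [ray(0,-1) blocked at (2,2)]
  WQ@(3,5): attacks (3,4) (3,3) (3,2) (3,1) (3,0) (4,5) (5,5) (2,5) (1,5) (4,4) (5,3) (2,4) (1,3) (0,2) [ray(-1,0) blocked at (1,5)]
W attacks (4,2): yes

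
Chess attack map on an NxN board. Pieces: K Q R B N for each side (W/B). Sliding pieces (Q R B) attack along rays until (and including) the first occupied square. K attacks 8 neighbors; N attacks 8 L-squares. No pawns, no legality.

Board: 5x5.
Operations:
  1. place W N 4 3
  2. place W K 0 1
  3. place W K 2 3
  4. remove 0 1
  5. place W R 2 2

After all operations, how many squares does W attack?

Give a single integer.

Answer: 14

Derivation:
Op 1: place WN@(4,3)
Op 2: place WK@(0,1)
Op 3: place WK@(2,3)
Op 4: remove (0,1)
Op 5: place WR@(2,2)
Per-piece attacks for W:
  WR@(2,2): attacks (2,3) (2,1) (2,0) (3,2) (4,2) (1,2) (0,2) [ray(0,1) blocked at (2,3)]
  WK@(2,3): attacks (2,4) (2,2) (3,3) (1,3) (3,4) (3,2) (1,4) (1,2)
  WN@(4,3): attacks (2,4) (3,1) (2,2)
Union (14 distinct): (0,2) (1,2) (1,3) (1,4) (2,0) (2,1) (2,2) (2,3) (2,4) (3,1) (3,2) (3,3) (3,4) (4,2)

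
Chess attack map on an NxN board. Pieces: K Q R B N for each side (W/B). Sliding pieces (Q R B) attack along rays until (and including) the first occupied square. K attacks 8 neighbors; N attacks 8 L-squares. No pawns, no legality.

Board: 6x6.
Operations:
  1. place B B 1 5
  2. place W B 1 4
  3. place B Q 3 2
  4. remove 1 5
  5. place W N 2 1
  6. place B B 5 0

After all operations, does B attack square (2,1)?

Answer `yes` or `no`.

Answer: yes

Derivation:
Op 1: place BB@(1,5)
Op 2: place WB@(1,4)
Op 3: place BQ@(3,2)
Op 4: remove (1,5)
Op 5: place WN@(2,1)
Op 6: place BB@(5,0)
Per-piece attacks for B:
  BQ@(3,2): attacks (3,3) (3,4) (3,5) (3,1) (3,0) (4,2) (5,2) (2,2) (1,2) (0,2) (4,3) (5,4) (4,1) (5,0) (2,3) (1,4) (2,1) [ray(1,-1) blocked at (5,0); ray(-1,1) blocked at (1,4); ray(-1,-1) blocked at (2,1)]
  BB@(5,0): attacks (4,1) (3,2) [ray(-1,1) blocked at (3,2)]
B attacks (2,1): yes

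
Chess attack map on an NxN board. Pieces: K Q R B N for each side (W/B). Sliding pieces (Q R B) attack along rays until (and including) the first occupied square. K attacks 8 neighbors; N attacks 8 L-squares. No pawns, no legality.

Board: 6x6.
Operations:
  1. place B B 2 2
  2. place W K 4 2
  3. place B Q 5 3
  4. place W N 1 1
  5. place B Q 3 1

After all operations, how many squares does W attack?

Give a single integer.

Op 1: place BB@(2,2)
Op 2: place WK@(4,2)
Op 3: place BQ@(5,3)
Op 4: place WN@(1,1)
Op 5: place BQ@(3,1)
Per-piece attacks for W:
  WN@(1,1): attacks (2,3) (3,2) (0,3) (3,0)
  WK@(4,2): attacks (4,3) (4,1) (5,2) (3,2) (5,3) (5,1) (3,3) (3,1)
Union (11 distinct): (0,3) (2,3) (3,0) (3,1) (3,2) (3,3) (4,1) (4,3) (5,1) (5,2) (5,3)

Answer: 11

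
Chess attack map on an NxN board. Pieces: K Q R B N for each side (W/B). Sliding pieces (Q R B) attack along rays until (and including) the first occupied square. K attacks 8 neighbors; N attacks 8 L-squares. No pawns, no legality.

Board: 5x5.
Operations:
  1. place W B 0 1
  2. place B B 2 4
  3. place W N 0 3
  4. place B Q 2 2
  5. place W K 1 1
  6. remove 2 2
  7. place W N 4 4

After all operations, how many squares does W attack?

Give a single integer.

Answer: 13

Derivation:
Op 1: place WB@(0,1)
Op 2: place BB@(2,4)
Op 3: place WN@(0,3)
Op 4: place BQ@(2,2)
Op 5: place WK@(1,1)
Op 6: remove (2,2)
Op 7: place WN@(4,4)
Per-piece attacks for W:
  WB@(0,1): attacks (1,2) (2,3) (3,4) (1,0)
  WN@(0,3): attacks (2,4) (1,1) (2,2)
  WK@(1,1): attacks (1,2) (1,0) (2,1) (0,1) (2,2) (2,0) (0,2) (0,0)
  WN@(4,4): attacks (3,2) (2,3)
Union (13 distinct): (0,0) (0,1) (0,2) (1,0) (1,1) (1,2) (2,0) (2,1) (2,2) (2,3) (2,4) (3,2) (3,4)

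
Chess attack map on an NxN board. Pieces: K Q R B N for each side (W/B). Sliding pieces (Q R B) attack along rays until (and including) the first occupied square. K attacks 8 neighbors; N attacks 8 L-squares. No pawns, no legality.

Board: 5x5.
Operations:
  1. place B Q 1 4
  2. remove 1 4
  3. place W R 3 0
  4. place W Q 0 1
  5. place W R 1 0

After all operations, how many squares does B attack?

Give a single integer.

Answer: 0

Derivation:
Op 1: place BQ@(1,4)
Op 2: remove (1,4)
Op 3: place WR@(3,0)
Op 4: place WQ@(0,1)
Op 5: place WR@(1,0)
Per-piece attacks for B:
Union (0 distinct): (none)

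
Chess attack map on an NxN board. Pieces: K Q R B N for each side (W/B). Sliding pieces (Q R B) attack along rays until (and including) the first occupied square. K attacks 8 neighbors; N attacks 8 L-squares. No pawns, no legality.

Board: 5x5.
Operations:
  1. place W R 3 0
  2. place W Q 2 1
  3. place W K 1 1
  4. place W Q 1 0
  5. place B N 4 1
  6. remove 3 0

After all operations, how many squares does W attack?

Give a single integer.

Op 1: place WR@(3,0)
Op 2: place WQ@(2,1)
Op 3: place WK@(1,1)
Op 4: place WQ@(1,0)
Op 5: place BN@(4,1)
Op 6: remove (3,0)
Per-piece attacks for W:
  WQ@(1,0): attacks (1,1) (2,0) (3,0) (4,0) (0,0) (2,1) (0,1) [ray(0,1) blocked at (1,1); ray(1,1) blocked at (2,1)]
  WK@(1,1): attacks (1,2) (1,0) (2,1) (0,1) (2,2) (2,0) (0,2) (0,0)
  WQ@(2,1): attacks (2,2) (2,3) (2,4) (2,0) (3,1) (4,1) (1,1) (3,2) (4,3) (3,0) (1,2) (0,3) (1,0) [ray(1,0) blocked at (4,1); ray(-1,0) blocked at (1,1); ray(-1,-1) blocked at (1,0)]
Union (18 distinct): (0,0) (0,1) (0,2) (0,3) (1,0) (1,1) (1,2) (2,0) (2,1) (2,2) (2,3) (2,4) (3,0) (3,1) (3,2) (4,0) (4,1) (4,3)

Answer: 18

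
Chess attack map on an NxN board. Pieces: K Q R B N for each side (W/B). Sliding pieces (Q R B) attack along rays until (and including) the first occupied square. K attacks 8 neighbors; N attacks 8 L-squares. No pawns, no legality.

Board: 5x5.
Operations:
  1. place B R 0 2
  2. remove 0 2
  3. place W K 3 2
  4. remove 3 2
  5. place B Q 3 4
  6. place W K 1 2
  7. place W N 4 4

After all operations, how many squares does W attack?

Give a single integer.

Op 1: place BR@(0,2)
Op 2: remove (0,2)
Op 3: place WK@(3,2)
Op 4: remove (3,2)
Op 5: place BQ@(3,4)
Op 6: place WK@(1,2)
Op 7: place WN@(4,4)
Per-piece attacks for W:
  WK@(1,2): attacks (1,3) (1,1) (2,2) (0,2) (2,3) (2,1) (0,3) (0,1)
  WN@(4,4): attacks (3,2) (2,3)
Union (9 distinct): (0,1) (0,2) (0,3) (1,1) (1,3) (2,1) (2,2) (2,3) (3,2)

Answer: 9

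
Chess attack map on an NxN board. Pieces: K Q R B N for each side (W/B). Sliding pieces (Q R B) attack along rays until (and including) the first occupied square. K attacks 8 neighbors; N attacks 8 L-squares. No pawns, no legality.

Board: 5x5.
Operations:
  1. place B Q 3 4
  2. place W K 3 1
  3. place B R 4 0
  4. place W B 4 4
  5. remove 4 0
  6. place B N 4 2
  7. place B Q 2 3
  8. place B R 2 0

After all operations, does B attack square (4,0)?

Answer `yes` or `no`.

Answer: yes

Derivation:
Op 1: place BQ@(3,4)
Op 2: place WK@(3,1)
Op 3: place BR@(4,0)
Op 4: place WB@(4,4)
Op 5: remove (4,0)
Op 6: place BN@(4,2)
Op 7: place BQ@(2,3)
Op 8: place BR@(2,0)
Per-piece attacks for B:
  BR@(2,0): attacks (2,1) (2,2) (2,3) (3,0) (4,0) (1,0) (0,0) [ray(0,1) blocked at (2,3)]
  BQ@(2,3): attacks (2,4) (2,2) (2,1) (2,0) (3,3) (4,3) (1,3) (0,3) (3,4) (3,2) (4,1) (1,4) (1,2) (0,1) [ray(0,-1) blocked at (2,0); ray(1,1) blocked at (3,4)]
  BQ@(3,4): attacks (3,3) (3,2) (3,1) (4,4) (2,4) (1,4) (0,4) (4,3) (2,3) [ray(0,-1) blocked at (3,1); ray(1,0) blocked at (4,4); ray(-1,-1) blocked at (2,3)]
  BN@(4,2): attacks (3,4) (2,3) (3,0) (2,1)
B attacks (4,0): yes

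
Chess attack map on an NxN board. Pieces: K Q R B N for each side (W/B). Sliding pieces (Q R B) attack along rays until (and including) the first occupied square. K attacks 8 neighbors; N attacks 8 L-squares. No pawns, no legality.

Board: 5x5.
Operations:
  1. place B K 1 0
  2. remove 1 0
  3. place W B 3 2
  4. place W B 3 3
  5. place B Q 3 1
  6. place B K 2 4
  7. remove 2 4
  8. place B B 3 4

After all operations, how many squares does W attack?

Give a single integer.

Answer: 12

Derivation:
Op 1: place BK@(1,0)
Op 2: remove (1,0)
Op 3: place WB@(3,2)
Op 4: place WB@(3,3)
Op 5: place BQ@(3,1)
Op 6: place BK@(2,4)
Op 7: remove (2,4)
Op 8: place BB@(3,4)
Per-piece attacks for W:
  WB@(3,2): attacks (4,3) (4,1) (2,3) (1,4) (2,1) (1,0)
  WB@(3,3): attacks (4,4) (4,2) (2,4) (2,2) (1,1) (0,0)
Union (12 distinct): (0,0) (1,0) (1,1) (1,4) (2,1) (2,2) (2,3) (2,4) (4,1) (4,2) (4,3) (4,4)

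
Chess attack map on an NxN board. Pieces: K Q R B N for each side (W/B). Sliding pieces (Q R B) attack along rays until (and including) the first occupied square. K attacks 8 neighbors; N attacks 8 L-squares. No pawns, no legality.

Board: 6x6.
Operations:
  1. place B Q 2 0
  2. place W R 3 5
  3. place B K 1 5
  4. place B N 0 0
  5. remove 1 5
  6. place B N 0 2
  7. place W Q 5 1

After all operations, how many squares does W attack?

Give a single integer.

Answer: 21

Derivation:
Op 1: place BQ@(2,0)
Op 2: place WR@(3,5)
Op 3: place BK@(1,5)
Op 4: place BN@(0,0)
Op 5: remove (1,5)
Op 6: place BN@(0,2)
Op 7: place WQ@(5,1)
Per-piece attacks for W:
  WR@(3,5): attacks (3,4) (3,3) (3,2) (3,1) (3,0) (4,5) (5,5) (2,5) (1,5) (0,5)
  WQ@(5,1): attacks (5,2) (5,3) (5,4) (5,5) (5,0) (4,1) (3,1) (2,1) (1,1) (0,1) (4,2) (3,3) (2,4) (1,5) (4,0)
Union (21 distinct): (0,1) (0,5) (1,1) (1,5) (2,1) (2,4) (2,5) (3,0) (3,1) (3,2) (3,3) (3,4) (4,0) (4,1) (4,2) (4,5) (5,0) (5,2) (5,3) (5,4) (5,5)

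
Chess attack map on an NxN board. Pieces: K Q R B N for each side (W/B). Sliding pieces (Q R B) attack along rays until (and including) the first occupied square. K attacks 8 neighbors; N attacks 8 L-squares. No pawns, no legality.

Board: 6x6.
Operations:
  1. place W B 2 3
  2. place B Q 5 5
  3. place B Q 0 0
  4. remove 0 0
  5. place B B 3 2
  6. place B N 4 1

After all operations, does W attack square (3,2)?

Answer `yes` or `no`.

Op 1: place WB@(2,3)
Op 2: place BQ@(5,5)
Op 3: place BQ@(0,0)
Op 4: remove (0,0)
Op 5: place BB@(3,2)
Op 6: place BN@(4,1)
Per-piece attacks for W:
  WB@(2,3): attacks (3,4) (4,5) (3,2) (1,4) (0,5) (1,2) (0,1) [ray(1,-1) blocked at (3,2)]
W attacks (3,2): yes

Answer: yes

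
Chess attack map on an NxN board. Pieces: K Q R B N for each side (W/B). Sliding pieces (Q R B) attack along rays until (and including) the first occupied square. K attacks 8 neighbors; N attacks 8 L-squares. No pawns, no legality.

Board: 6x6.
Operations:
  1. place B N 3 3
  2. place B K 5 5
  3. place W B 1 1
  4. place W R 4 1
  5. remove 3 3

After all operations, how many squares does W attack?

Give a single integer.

Answer: 15

Derivation:
Op 1: place BN@(3,3)
Op 2: place BK@(5,5)
Op 3: place WB@(1,1)
Op 4: place WR@(4,1)
Op 5: remove (3,3)
Per-piece attacks for W:
  WB@(1,1): attacks (2,2) (3,3) (4,4) (5,5) (2,0) (0,2) (0,0) [ray(1,1) blocked at (5,5)]
  WR@(4,1): attacks (4,2) (4,3) (4,4) (4,5) (4,0) (5,1) (3,1) (2,1) (1,1) [ray(-1,0) blocked at (1,1)]
Union (15 distinct): (0,0) (0,2) (1,1) (2,0) (2,1) (2,2) (3,1) (3,3) (4,0) (4,2) (4,3) (4,4) (4,5) (5,1) (5,5)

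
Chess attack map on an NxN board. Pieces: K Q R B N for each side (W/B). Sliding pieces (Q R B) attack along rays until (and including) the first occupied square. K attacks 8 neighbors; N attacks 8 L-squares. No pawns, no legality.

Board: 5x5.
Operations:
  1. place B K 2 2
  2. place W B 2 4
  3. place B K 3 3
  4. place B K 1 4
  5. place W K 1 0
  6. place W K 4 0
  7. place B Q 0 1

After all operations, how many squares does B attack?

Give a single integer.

Answer: 20

Derivation:
Op 1: place BK@(2,2)
Op 2: place WB@(2,4)
Op 3: place BK@(3,3)
Op 4: place BK@(1,4)
Op 5: place WK@(1,0)
Op 6: place WK@(4,0)
Op 7: place BQ@(0,1)
Per-piece attacks for B:
  BQ@(0,1): attacks (0,2) (0,3) (0,4) (0,0) (1,1) (2,1) (3,1) (4,1) (1,2) (2,3) (3,4) (1,0) [ray(1,-1) blocked at (1,0)]
  BK@(1,4): attacks (1,3) (2,4) (0,4) (2,3) (0,3)
  BK@(2,2): attacks (2,3) (2,1) (3,2) (1,2) (3,3) (3,1) (1,3) (1,1)
  BK@(3,3): attacks (3,4) (3,2) (4,3) (2,3) (4,4) (4,2) (2,4) (2,2)
Union (20 distinct): (0,0) (0,2) (0,3) (0,4) (1,0) (1,1) (1,2) (1,3) (2,1) (2,2) (2,3) (2,4) (3,1) (3,2) (3,3) (3,4) (4,1) (4,2) (4,3) (4,4)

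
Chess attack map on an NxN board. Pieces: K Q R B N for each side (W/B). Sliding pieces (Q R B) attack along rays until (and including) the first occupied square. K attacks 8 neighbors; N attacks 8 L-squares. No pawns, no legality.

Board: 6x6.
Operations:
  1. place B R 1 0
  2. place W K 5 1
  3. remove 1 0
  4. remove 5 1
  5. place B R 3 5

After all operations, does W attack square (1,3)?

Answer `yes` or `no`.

Op 1: place BR@(1,0)
Op 2: place WK@(5,1)
Op 3: remove (1,0)
Op 4: remove (5,1)
Op 5: place BR@(3,5)
Per-piece attacks for W:
W attacks (1,3): no

Answer: no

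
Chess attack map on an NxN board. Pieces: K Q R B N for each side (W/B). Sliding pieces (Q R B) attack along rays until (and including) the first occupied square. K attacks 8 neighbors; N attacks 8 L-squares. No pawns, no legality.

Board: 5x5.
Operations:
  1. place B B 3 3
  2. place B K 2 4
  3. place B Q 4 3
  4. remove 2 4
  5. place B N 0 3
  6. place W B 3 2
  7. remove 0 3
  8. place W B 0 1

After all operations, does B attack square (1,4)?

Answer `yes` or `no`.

Answer: no

Derivation:
Op 1: place BB@(3,3)
Op 2: place BK@(2,4)
Op 3: place BQ@(4,3)
Op 4: remove (2,4)
Op 5: place BN@(0,3)
Op 6: place WB@(3,2)
Op 7: remove (0,3)
Op 8: place WB@(0,1)
Per-piece attacks for B:
  BB@(3,3): attacks (4,4) (4,2) (2,4) (2,2) (1,1) (0,0)
  BQ@(4,3): attacks (4,4) (4,2) (4,1) (4,0) (3,3) (3,4) (3,2) [ray(-1,0) blocked at (3,3); ray(-1,-1) blocked at (3,2)]
B attacks (1,4): no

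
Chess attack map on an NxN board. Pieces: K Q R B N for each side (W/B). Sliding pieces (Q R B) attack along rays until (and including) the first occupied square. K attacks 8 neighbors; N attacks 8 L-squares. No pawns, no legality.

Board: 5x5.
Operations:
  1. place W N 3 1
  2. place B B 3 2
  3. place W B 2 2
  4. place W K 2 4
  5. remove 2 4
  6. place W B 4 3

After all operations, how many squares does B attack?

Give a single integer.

Op 1: place WN@(3,1)
Op 2: place BB@(3,2)
Op 3: place WB@(2,2)
Op 4: place WK@(2,4)
Op 5: remove (2,4)
Op 6: place WB@(4,3)
Per-piece attacks for B:
  BB@(3,2): attacks (4,3) (4,1) (2,3) (1,4) (2,1) (1,0) [ray(1,1) blocked at (4,3)]
Union (6 distinct): (1,0) (1,4) (2,1) (2,3) (4,1) (4,3)

Answer: 6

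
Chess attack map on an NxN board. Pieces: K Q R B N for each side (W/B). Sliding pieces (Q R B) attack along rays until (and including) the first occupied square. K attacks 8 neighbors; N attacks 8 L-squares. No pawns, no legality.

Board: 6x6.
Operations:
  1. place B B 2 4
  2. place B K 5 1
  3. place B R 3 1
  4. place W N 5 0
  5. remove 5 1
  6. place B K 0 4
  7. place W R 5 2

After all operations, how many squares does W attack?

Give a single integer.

Answer: 11

Derivation:
Op 1: place BB@(2,4)
Op 2: place BK@(5,1)
Op 3: place BR@(3,1)
Op 4: place WN@(5,0)
Op 5: remove (5,1)
Op 6: place BK@(0,4)
Op 7: place WR@(5,2)
Per-piece attacks for W:
  WN@(5,0): attacks (4,2) (3,1)
  WR@(5,2): attacks (5,3) (5,4) (5,5) (5,1) (5,0) (4,2) (3,2) (2,2) (1,2) (0,2) [ray(0,-1) blocked at (5,0)]
Union (11 distinct): (0,2) (1,2) (2,2) (3,1) (3,2) (4,2) (5,0) (5,1) (5,3) (5,4) (5,5)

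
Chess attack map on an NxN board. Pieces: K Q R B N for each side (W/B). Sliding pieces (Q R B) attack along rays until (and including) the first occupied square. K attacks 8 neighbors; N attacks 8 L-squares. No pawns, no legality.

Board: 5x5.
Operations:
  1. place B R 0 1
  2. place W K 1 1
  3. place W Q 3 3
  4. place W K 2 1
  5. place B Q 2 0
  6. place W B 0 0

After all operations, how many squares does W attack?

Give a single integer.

Answer: 20

Derivation:
Op 1: place BR@(0,1)
Op 2: place WK@(1,1)
Op 3: place WQ@(3,3)
Op 4: place WK@(2,1)
Op 5: place BQ@(2,0)
Op 6: place WB@(0,0)
Per-piece attacks for W:
  WB@(0,0): attacks (1,1) [ray(1,1) blocked at (1,1)]
  WK@(1,1): attacks (1,2) (1,0) (2,1) (0,1) (2,2) (2,0) (0,2) (0,0)
  WK@(2,1): attacks (2,2) (2,0) (3,1) (1,1) (3,2) (3,0) (1,2) (1,0)
  WQ@(3,3): attacks (3,4) (3,2) (3,1) (3,0) (4,3) (2,3) (1,3) (0,3) (4,4) (4,2) (2,4) (2,2) (1,1) [ray(-1,-1) blocked at (1,1)]
Union (20 distinct): (0,0) (0,1) (0,2) (0,3) (1,0) (1,1) (1,2) (1,3) (2,0) (2,1) (2,2) (2,3) (2,4) (3,0) (3,1) (3,2) (3,4) (4,2) (4,3) (4,4)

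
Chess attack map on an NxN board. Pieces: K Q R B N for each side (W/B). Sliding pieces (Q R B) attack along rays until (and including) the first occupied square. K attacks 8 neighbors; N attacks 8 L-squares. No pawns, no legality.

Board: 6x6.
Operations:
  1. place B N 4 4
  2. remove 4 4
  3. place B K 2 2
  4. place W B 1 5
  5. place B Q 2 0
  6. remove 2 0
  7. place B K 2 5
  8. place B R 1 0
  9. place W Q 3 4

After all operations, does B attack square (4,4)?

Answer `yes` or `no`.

Op 1: place BN@(4,4)
Op 2: remove (4,4)
Op 3: place BK@(2,2)
Op 4: place WB@(1,5)
Op 5: place BQ@(2,0)
Op 6: remove (2,0)
Op 7: place BK@(2,5)
Op 8: place BR@(1,0)
Op 9: place WQ@(3,4)
Per-piece attacks for B:
  BR@(1,0): attacks (1,1) (1,2) (1,3) (1,4) (1,5) (2,0) (3,0) (4,0) (5,0) (0,0) [ray(0,1) blocked at (1,5)]
  BK@(2,2): attacks (2,3) (2,1) (3,2) (1,2) (3,3) (3,1) (1,3) (1,1)
  BK@(2,5): attacks (2,4) (3,5) (1,5) (3,4) (1,4)
B attacks (4,4): no

Answer: no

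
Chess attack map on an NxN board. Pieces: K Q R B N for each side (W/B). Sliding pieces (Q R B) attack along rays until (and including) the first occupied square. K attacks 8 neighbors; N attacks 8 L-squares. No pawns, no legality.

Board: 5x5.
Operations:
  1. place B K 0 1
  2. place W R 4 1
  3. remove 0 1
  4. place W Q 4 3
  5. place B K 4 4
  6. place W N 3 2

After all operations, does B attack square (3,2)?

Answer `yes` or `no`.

Answer: no

Derivation:
Op 1: place BK@(0,1)
Op 2: place WR@(4,1)
Op 3: remove (0,1)
Op 4: place WQ@(4,3)
Op 5: place BK@(4,4)
Op 6: place WN@(3,2)
Per-piece attacks for B:
  BK@(4,4): attacks (4,3) (3,4) (3,3)
B attacks (3,2): no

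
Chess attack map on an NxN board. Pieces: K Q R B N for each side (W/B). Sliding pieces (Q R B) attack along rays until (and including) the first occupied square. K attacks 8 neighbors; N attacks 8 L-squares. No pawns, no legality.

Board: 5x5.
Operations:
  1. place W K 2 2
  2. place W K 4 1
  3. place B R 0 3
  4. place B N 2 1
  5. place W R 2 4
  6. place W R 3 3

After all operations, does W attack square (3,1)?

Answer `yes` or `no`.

Answer: yes

Derivation:
Op 1: place WK@(2,2)
Op 2: place WK@(4,1)
Op 3: place BR@(0,3)
Op 4: place BN@(2,1)
Op 5: place WR@(2,4)
Op 6: place WR@(3,3)
Per-piece attacks for W:
  WK@(2,2): attacks (2,3) (2,1) (3,2) (1,2) (3,3) (3,1) (1,3) (1,1)
  WR@(2,4): attacks (2,3) (2,2) (3,4) (4,4) (1,4) (0,4) [ray(0,-1) blocked at (2,2)]
  WR@(3,3): attacks (3,4) (3,2) (3,1) (3,0) (4,3) (2,3) (1,3) (0,3) [ray(-1,0) blocked at (0,3)]
  WK@(4,1): attacks (4,2) (4,0) (3,1) (3,2) (3,0)
W attacks (3,1): yes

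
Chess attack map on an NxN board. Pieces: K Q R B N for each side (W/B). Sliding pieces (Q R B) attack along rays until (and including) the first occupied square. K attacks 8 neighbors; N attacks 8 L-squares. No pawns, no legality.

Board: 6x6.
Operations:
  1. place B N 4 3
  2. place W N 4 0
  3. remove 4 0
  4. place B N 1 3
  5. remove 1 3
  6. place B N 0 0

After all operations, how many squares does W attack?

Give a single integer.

Answer: 0

Derivation:
Op 1: place BN@(4,3)
Op 2: place WN@(4,0)
Op 3: remove (4,0)
Op 4: place BN@(1,3)
Op 5: remove (1,3)
Op 6: place BN@(0,0)
Per-piece attacks for W:
Union (0 distinct): (none)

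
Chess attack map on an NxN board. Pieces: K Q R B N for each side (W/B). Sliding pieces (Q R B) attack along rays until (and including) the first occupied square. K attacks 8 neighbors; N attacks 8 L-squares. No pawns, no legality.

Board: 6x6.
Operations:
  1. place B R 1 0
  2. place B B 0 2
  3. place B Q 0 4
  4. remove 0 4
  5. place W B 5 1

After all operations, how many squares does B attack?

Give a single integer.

Op 1: place BR@(1,0)
Op 2: place BB@(0,2)
Op 3: place BQ@(0,4)
Op 4: remove (0,4)
Op 5: place WB@(5,1)
Per-piece attacks for B:
  BB@(0,2): attacks (1,3) (2,4) (3,5) (1,1) (2,0)
  BR@(1,0): attacks (1,1) (1,2) (1,3) (1,4) (1,5) (2,0) (3,0) (4,0) (5,0) (0,0)
Union (12 distinct): (0,0) (1,1) (1,2) (1,3) (1,4) (1,5) (2,0) (2,4) (3,0) (3,5) (4,0) (5,0)

Answer: 12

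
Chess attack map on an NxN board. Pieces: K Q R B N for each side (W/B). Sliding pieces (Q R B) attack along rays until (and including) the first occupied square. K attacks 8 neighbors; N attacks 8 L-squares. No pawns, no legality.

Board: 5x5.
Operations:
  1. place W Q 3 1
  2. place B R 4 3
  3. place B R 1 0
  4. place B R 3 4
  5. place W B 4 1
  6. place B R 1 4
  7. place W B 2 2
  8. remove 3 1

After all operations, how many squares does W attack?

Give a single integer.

Op 1: place WQ@(3,1)
Op 2: place BR@(4,3)
Op 3: place BR@(1,0)
Op 4: place BR@(3,4)
Op 5: place WB@(4,1)
Op 6: place BR@(1,4)
Op 7: place WB@(2,2)
Op 8: remove (3,1)
Per-piece attacks for W:
  WB@(2,2): attacks (3,3) (4,4) (3,1) (4,0) (1,3) (0,4) (1,1) (0,0)
  WB@(4,1): attacks (3,2) (2,3) (1,4) (3,0) [ray(-1,1) blocked at (1,4)]
Union (12 distinct): (0,0) (0,4) (1,1) (1,3) (1,4) (2,3) (3,0) (3,1) (3,2) (3,3) (4,0) (4,4)

Answer: 12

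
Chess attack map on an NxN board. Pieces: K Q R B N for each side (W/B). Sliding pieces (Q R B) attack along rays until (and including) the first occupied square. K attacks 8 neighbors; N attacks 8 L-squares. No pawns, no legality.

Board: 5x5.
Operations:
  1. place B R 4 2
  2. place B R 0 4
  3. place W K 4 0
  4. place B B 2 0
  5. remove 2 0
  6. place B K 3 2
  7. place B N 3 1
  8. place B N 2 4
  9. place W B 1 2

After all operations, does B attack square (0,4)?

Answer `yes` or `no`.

Answer: no

Derivation:
Op 1: place BR@(4,2)
Op 2: place BR@(0,4)
Op 3: place WK@(4,0)
Op 4: place BB@(2,0)
Op 5: remove (2,0)
Op 6: place BK@(3,2)
Op 7: place BN@(3,1)
Op 8: place BN@(2,4)
Op 9: place WB@(1,2)
Per-piece attacks for B:
  BR@(0,4): attacks (0,3) (0,2) (0,1) (0,0) (1,4) (2,4) [ray(1,0) blocked at (2,4)]
  BN@(2,4): attacks (3,2) (4,3) (1,2) (0,3)
  BN@(3,1): attacks (4,3) (2,3) (1,2) (1,0)
  BK@(3,2): attacks (3,3) (3,1) (4,2) (2,2) (4,3) (4,1) (2,3) (2,1)
  BR@(4,2): attacks (4,3) (4,4) (4,1) (4,0) (3,2) [ray(0,-1) blocked at (4,0); ray(-1,0) blocked at (3,2)]
B attacks (0,4): no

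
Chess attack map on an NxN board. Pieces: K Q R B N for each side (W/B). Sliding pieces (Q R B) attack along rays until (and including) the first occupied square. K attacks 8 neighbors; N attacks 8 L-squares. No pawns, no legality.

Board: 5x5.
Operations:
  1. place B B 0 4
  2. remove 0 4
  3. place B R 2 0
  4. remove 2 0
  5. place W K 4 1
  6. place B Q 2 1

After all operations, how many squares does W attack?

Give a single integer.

Answer: 5

Derivation:
Op 1: place BB@(0,4)
Op 2: remove (0,4)
Op 3: place BR@(2,0)
Op 4: remove (2,0)
Op 5: place WK@(4,1)
Op 6: place BQ@(2,1)
Per-piece attacks for W:
  WK@(4,1): attacks (4,2) (4,0) (3,1) (3,2) (3,0)
Union (5 distinct): (3,0) (3,1) (3,2) (4,0) (4,2)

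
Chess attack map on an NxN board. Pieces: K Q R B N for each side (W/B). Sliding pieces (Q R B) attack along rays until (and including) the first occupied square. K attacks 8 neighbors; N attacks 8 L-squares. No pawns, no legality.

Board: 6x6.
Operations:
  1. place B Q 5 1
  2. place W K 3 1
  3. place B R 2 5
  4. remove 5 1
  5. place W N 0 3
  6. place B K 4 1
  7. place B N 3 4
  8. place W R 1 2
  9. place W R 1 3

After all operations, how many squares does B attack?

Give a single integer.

Answer: 20

Derivation:
Op 1: place BQ@(5,1)
Op 2: place WK@(3,1)
Op 3: place BR@(2,5)
Op 4: remove (5,1)
Op 5: place WN@(0,3)
Op 6: place BK@(4,1)
Op 7: place BN@(3,4)
Op 8: place WR@(1,2)
Op 9: place WR@(1,3)
Per-piece attacks for B:
  BR@(2,5): attacks (2,4) (2,3) (2,2) (2,1) (2,0) (3,5) (4,5) (5,5) (1,5) (0,5)
  BN@(3,4): attacks (5,5) (1,5) (4,2) (5,3) (2,2) (1,3)
  BK@(4,1): attacks (4,2) (4,0) (5,1) (3,1) (5,2) (5,0) (3,2) (3,0)
Union (20 distinct): (0,5) (1,3) (1,5) (2,0) (2,1) (2,2) (2,3) (2,4) (3,0) (3,1) (3,2) (3,5) (4,0) (4,2) (4,5) (5,0) (5,1) (5,2) (5,3) (5,5)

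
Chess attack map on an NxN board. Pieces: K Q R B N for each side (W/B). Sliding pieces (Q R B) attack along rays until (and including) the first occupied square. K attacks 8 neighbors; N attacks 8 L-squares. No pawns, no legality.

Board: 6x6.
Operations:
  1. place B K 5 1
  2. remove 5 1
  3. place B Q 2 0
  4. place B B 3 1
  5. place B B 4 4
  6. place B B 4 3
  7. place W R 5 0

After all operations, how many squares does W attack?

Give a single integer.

Answer: 8

Derivation:
Op 1: place BK@(5,1)
Op 2: remove (5,1)
Op 3: place BQ@(2,0)
Op 4: place BB@(3,1)
Op 5: place BB@(4,4)
Op 6: place BB@(4,3)
Op 7: place WR@(5,0)
Per-piece attacks for W:
  WR@(5,0): attacks (5,1) (5,2) (5,3) (5,4) (5,5) (4,0) (3,0) (2,0) [ray(-1,0) blocked at (2,0)]
Union (8 distinct): (2,0) (3,0) (4,0) (5,1) (5,2) (5,3) (5,4) (5,5)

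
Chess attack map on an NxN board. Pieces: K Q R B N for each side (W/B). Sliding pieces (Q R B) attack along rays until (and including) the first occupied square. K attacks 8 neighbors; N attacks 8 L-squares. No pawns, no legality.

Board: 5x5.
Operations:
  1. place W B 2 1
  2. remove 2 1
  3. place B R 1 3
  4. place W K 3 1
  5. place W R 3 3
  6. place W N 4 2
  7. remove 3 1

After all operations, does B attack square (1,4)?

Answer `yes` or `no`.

Op 1: place WB@(2,1)
Op 2: remove (2,1)
Op 3: place BR@(1,3)
Op 4: place WK@(3,1)
Op 5: place WR@(3,3)
Op 6: place WN@(4,2)
Op 7: remove (3,1)
Per-piece attacks for B:
  BR@(1,3): attacks (1,4) (1,2) (1,1) (1,0) (2,3) (3,3) (0,3) [ray(1,0) blocked at (3,3)]
B attacks (1,4): yes

Answer: yes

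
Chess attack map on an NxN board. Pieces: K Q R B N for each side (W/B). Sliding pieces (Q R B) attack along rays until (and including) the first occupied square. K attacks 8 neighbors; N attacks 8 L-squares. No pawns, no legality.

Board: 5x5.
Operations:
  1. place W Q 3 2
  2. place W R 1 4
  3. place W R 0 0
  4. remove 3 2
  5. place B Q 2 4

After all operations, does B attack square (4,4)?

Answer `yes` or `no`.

Op 1: place WQ@(3,2)
Op 2: place WR@(1,4)
Op 3: place WR@(0,0)
Op 4: remove (3,2)
Op 5: place BQ@(2,4)
Per-piece attacks for B:
  BQ@(2,4): attacks (2,3) (2,2) (2,1) (2,0) (3,4) (4,4) (1,4) (3,3) (4,2) (1,3) (0,2) [ray(-1,0) blocked at (1,4)]
B attacks (4,4): yes

Answer: yes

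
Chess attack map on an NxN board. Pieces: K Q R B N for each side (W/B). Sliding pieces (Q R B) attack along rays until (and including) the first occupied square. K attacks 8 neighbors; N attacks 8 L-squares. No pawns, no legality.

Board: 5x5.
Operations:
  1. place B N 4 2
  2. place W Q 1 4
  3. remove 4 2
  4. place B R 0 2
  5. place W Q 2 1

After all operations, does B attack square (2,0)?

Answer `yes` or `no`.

Answer: no

Derivation:
Op 1: place BN@(4,2)
Op 2: place WQ@(1,4)
Op 3: remove (4,2)
Op 4: place BR@(0,2)
Op 5: place WQ@(2,1)
Per-piece attacks for B:
  BR@(0,2): attacks (0,3) (0,4) (0,1) (0,0) (1,2) (2,2) (3,2) (4,2)
B attacks (2,0): no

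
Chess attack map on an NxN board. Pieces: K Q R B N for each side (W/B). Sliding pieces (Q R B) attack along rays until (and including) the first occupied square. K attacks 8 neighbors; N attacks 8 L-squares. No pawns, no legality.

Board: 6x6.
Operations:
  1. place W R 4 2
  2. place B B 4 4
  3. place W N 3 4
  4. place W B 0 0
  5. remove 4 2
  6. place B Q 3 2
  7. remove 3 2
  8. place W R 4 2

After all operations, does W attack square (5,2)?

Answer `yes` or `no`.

Answer: yes

Derivation:
Op 1: place WR@(4,2)
Op 2: place BB@(4,4)
Op 3: place WN@(3,4)
Op 4: place WB@(0,0)
Op 5: remove (4,2)
Op 6: place BQ@(3,2)
Op 7: remove (3,2)
Op 8: place WR@(4,2)
Per-piece attacks for W:
  WB@(0,0): attacks (1,1) (2,2) (3,3) (4,4) [ray(1,1) blocked at (4,4)]
  WN@(3,4): attacks (5,5) (1,5) (4,2) (5,3) (2,2) (1,3)
  WR@(4,2): attacks (4,3) (4,4) (4,1) (4,0) (5,2) (3,2) (2,2) (1,2) (0,2) [ray(0,1) blocked at (4,4)]
W attacks (5,2): yes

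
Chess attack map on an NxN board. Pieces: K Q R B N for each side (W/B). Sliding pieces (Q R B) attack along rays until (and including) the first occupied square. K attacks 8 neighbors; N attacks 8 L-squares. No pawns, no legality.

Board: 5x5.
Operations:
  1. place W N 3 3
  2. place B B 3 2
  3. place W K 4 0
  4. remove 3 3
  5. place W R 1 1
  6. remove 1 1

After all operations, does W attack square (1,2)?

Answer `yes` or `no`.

Op 1: place WN@(3,3)
Op 2: place BB@(3,2)
Op 3: place WK@(4,0)
Op 4: remove (3,3)
Op 5: place WR@(1,1)
Op 6: remove (1,1)
Per-piece attacks for W:
  WK@(4,0): attacks (4,1) (3,0) (3,1)
W attacks (1,2): no

Answer: no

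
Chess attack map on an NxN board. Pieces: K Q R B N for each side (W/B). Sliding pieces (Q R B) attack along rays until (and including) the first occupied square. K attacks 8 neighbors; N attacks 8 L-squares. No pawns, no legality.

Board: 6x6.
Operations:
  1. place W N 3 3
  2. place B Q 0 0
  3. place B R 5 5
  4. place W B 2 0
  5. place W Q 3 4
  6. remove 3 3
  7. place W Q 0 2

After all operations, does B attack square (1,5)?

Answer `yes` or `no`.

Answer: yes

Derivation:
Op 1: place WN@(3,3)
Op 2: place BQ@(0,0)
Op 3: place BR@(5,5)
Op 4: place WB@(2,0)
Op 5: place WQ@(3,4)
Op 6: remove (3,3)
Op 7: place WQ@(0,2)
Per-piece attacks for B:
  BQ@(0,0): attacks (0,1) (0,2) (1,0) (2,0) (1,1) (2,2) (3,3) (4,4) (5,5) [ray(0,1) blocked at (0,2); ray(1,0) blocked at (2,0); ray(1,1) blocked at (5,5)]
  BR@(5,5): attacks (5,4) (5,3) (5,2) (5,1) (5,0) (4,5) (3,5) (2,5) (1,5) (0,5)
B attacks (1,5): yes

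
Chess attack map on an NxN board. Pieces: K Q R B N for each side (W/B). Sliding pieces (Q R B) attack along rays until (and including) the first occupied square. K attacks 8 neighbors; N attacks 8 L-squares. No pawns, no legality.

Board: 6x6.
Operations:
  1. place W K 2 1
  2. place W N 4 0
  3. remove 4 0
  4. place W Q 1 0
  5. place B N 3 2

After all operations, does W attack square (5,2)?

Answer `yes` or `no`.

Answer: no

Derivation:
Op 1: place WK@(2,1)
Op 2: place WN@(4,0)
Op 3: remove (4,0)
Op 4: place WQ@(1,0)
Op 5: place BN@(3,2)
Per-piece attacks for W:
  WQ@(1,0): attacks (1,1) (1,2) (1,3) (1,4) (1,5) (2,0) (3,0) (4,0) (5,0) (0,0) (2,1) (0,1) [ray(1,1) blocked at (2,1)]
  WK@(2,1): attacks (2,2) (2,0) (3,1) (1,1) (3,2) (3,0) (1,2) (1,0)
W attacks (5,2): no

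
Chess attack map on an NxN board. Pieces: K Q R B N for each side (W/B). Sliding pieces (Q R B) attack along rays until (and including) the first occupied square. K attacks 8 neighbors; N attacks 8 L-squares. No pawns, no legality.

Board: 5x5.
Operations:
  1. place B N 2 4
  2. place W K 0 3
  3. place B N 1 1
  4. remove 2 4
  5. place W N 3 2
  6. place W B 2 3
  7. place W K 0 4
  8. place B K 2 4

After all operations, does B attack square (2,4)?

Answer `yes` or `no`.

Op 1: place BN@(2,4)
Op 2: place WK@(0,3)
Op 3: place BN@(1,1)
Op 4: remove (2,4)
Op 5: place WN@(3,2)
Op 6: place WB@(2,3)
Op 7: place WK@(0,4)
Op 8: place BK@(2,4)
Per-piece attacks for B:
  BN@(1,1): attacks (2,3) (3,2) (0,3) (3,0)
  BK@(2,4): attacks (2,3) (3,4) (1,4) (3,3) (1,3)
B attacks (2,4): no

Answer: no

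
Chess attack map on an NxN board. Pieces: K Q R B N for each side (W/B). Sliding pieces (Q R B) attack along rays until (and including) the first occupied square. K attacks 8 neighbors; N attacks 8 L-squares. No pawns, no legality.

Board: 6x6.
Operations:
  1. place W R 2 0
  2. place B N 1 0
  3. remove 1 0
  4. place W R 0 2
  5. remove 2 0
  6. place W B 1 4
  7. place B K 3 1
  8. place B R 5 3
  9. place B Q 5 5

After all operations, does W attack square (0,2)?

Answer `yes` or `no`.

Op 1: place WR@(2,0)
Op 2: place BN@(1,0)
Op 3: remove (1,0)
Op 4: place WR@(0,2)
Op 5: remove (2,0)
Op 6: place WB@(1,4)
Op 7: place BK@(3,1)
Op 8: place BR@(5,3)
Op 9: place BQ@(5,5)
Per-piece attacks for W:
  WR@(0,2): attacks (0,3) (0,4) (0,5) (0,1) (0,0) (1,2) (2,2) (3,2) (4,2) (5,2)
  WB@(1,4): attacks (2,5) (2,3) (3,2) (4,1) (5,0) (0,5) (0,3)
W attacks (0,2): no

Answer: no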